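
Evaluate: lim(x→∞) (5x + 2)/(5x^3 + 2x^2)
This is an ∞/∞ indeterminate form.

Apply L'Hôpital's rule: differentiate numerator and denominator separately.
  f(x) = 5·x + 2   ⇒   f'(x) = 5
  g(x) = 5·x^3 + 2·x^2   ⇒   g'(x) = 15·x^2 + 4·x
  lim(x→∞) f'(x)/g'(x) = lim(x→∞) (5)/(15·x^2 + 4·x)
  = 0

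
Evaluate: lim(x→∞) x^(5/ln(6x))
This is an exponential indeterminate form.

For exponential indeterminate forms, take the natural log:
  Let L = lim(x→∞) x^(5/ln(6x))
  Then ln(L) = lim(x→∞) [exponent × ln(base)]
  Evaluate using L'Hôpital or standard limits, then exponentiate.
  L = e^(5)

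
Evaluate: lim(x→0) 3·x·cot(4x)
This is a 0·∞ indeterminate form.

Rewrite 0·∞ as a quotient (0/0 or ∞/∞ form), then apply L'Hôpital's rule:
  lim(x→0) 3·x·cot(4x) = 3/4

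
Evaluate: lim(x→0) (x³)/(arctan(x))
This is a 0/0 indeterminate form.

Apply L'Hôpital's rule: differentiate numerator and denominator separately.
  f(x) = x^3   ⇒   f'(x) = 3·x^2
  g(x) = atan(x)   ⇒   g'(x) = 1/(x^2 + 1)
  lim(x→0) f'(x)/g'(x) = lim(x→0) (3·x^2)/(1/(x^2 + 1))
  = 0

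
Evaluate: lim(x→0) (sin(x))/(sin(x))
This is a 0/0 indeterminate form.

Apply L'Hôpital's rule: differentiate numerator and denominator separately.
  f(x) = sin(x)   ⇒   f'(x) = cos(x)
  g(x) = sin(x)   ⇒   g'(x) = cos(x)
  lim(x→0) f'(x)/g'(x) = lim(x→0) (cos(x))/(cos(x))
  = 1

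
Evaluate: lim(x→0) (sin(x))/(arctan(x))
This is a 0/0 indeterminate form.

Apply L'Hôpital's rule: differentiate numerator and denominator separately.
  f(x) = sin(x)   ⇒   f'(x) = cos(x)
  g(x) = atan(x)   ⇒   g'(x) = 1/(x^2 + 1)
  lim(x→0) f'(x)/g'(x) = lim(x→0) (cos(x))/(1/(x^2 + 1))
  = 1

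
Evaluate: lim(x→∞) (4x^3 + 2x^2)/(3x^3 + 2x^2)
This is an ∞/∞ indeterminate form.

Apply L'Hôpital's rule: differentiate numerator and denominator separately.
  f(x) = 4·x^3 + 2·x^2   ⇒   f'(x) = 12·x^2 + 4·x
  g(x) = 3·x^3 + 2·x^2   ⇒   g'(x) = 9·x^2 + 4·x
  lim(x→∞) f'(x)/g'(x) = lim(x→∞) (12·x^2 + 4·x)/(9·x^2 + 4·x)
  = 4/3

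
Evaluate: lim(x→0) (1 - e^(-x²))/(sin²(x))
This is a 0/0 indeterminate form.

Apply L'Hôpital's rule: differentiate numerator and denominator separately.
  f(x) = 1 - e^(-x^2)   ⇒   f'(x) = 2·x·e^(-x^2)
  g(x) = sin(x)^2   ⇒   g'(x) = 2·sin(x)·cos(x)
  lim(x→0) f'(x)/g'(x) = lim(x→0) (2·x·e^(-x^2))/(2·sin(x)·cos(x))
  = 1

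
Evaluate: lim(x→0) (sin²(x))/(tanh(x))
This is a 0/0 indeterminate form.

Apply L'Hôpital's rule: differentiate numerator and denominator separately.
  f(x) = sin(x)^2   ⇒   f'(x) = 2·sin(x)·cos(x)
  g(x) = tanh(x)   ⇒   g'(x) = 1 - tanh(x)^2
  lim(x→0) f'(x)/g'(x) = lim(x→0) (2·sin(x)·cos(x))/(1 - tanh(x)^2)
  = 0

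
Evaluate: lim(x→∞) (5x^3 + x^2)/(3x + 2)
This is an ∞/∞ indeterminate form.

Apply L'Hôpital's rule: differentiate numerator and denominator separately.
  f(x) = 5·x^3 + x^2   ⇒   f'(x) = 15·x^2 + 2·x
  g(x) = 3·x + 2   ⇒   g'(x) = 3
  lim(x→∞) f'(x)/g'(x) = lim(x→∞) (15·x^2 + 2·x)/(3)
  = ∞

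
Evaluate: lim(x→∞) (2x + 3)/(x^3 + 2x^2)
This is an ∞/∞ indeterminate form.

Apply L'Hôpital's rule: differentiate numerator and denominator separately.
  f(x) = 2·x + 3   ⇒   f'(x) = 2
  g(x) = x^3 + 2·x^2   ⇒   g'(x) = 3·x^2 + 4·x
  lim(x→∞) f'(x)/g'(x) = lim(x→∞) (2)/(3·x^2 + 4·x)
  = 0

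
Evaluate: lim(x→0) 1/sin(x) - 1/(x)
This is an ∞-∞ indeterminate form.

Combine fractions or rationalize to convert ∞-∞ to 0/0 form:
  lim(x→0) 1/sin(x) - 1/(x) = 0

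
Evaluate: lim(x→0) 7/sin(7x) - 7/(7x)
This is an ∞-∞ indeterminate form.

Combine fractions or rationalize to convert ∞-∞ to 0/0 form:
  lim(x→0) 7/sin(7x) - 7/(7x) = 0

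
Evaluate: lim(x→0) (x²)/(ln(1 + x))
This is a 0/0 indeterminate form.

Apply L'Hôpital's rule: differentiate numerator and denominator separately.
  f(x) = x^2   ⇒   f'(x) = 2·x
  g(x) = ln(x + 1)   ⇒   g'(x) = 1/(x + 1)
  lim(x→0) f'(x)/g'(x) = lim(x→0) (2·x)/(1/(x + 1))
  = 0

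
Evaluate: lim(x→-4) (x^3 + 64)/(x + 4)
This is a standard limit.

Factor or rationalize the expression:
  lim(x→-4) (x^3 + 64)/(x + 4) = 48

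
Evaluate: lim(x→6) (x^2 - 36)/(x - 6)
This is a standard limit.

Factor or rationalize the expression:
  lim(x→6) (x^2 - 36)/(x - 6) = 12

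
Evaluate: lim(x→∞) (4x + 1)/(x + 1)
This is an ∞/∞ indeterminate form.

Apply L'Hôpital's rule: differentiate numerator and denominator separately.
  f(x) = 4·x + 1   ⇒   f'(x) = 4
  g(x) = x + 1   ⇒   g'(x) = 1
  lim(x→∞) f'(x)/g'(x) = lim(x→∞) (4)/(1)
  = 4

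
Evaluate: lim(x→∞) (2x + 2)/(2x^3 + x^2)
This is an ∞/∞ indeterminate form.

Apply L'Hôpital's rule: differentiate numerator and denominator separately.
  f(x) = 2·x + 2   ⇒   f'(x) = 2
  g(x) = 2·x^3 + x^2   ⇒   g'(x) = 6·x^2 + 2·x
  lim(x→∞) f'(x)/g'(x) = lim(x→∞) (2)/(6·x^2 + 2·x)
  = 0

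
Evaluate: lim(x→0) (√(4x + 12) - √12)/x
This is a standard limit.

Factor or rationalize the expression:
  lim(x→0) (√(4x + 12) - √12)/x = sqrt(3)/3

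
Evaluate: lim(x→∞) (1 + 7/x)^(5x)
This is an exponential indeterminate form.

For exponential indeterminate forms, take the natural log:
  Let L = lim(x→∞) (1 + 7/x)^(5x)
  Then ln(L) = lim(x→∞) [exponent × ln(base)]
  Evaluate using L'Hôpital or standard limits, then exponentiate.
  L = e^(35)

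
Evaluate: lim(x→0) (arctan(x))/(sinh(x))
This is a 0/0 indeterminate form.

Apply L'Hôpital's rule: differentiate numerator and denominator separately.
  f(x) = atan(x)   ⇒   f'(x) = 1/(x^2 + 1)
  g(x) = sinh(x)   ⇒   g'(x) = cosh(x)
  lim(x→0) f'(x)/g'(x) = lim(x→0) (1/(x^2 + 1))/(cosh(x))
  = 1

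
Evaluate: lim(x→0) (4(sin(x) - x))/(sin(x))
This is a 0/0 indeterminate form.

Apply L'Hôpital's rule: differentiate numerator and denominator separately.
  f(x) = -4·x + 4·sin(x)   ⇒   f'(x) = 4·cos(x) - 4
  g(x) = sin(x)   ⇒   g'(x) = cos(x)
  lim(x→0) f'(x)/g'(x) = lim(x→0) (4·cos(x) - 4)/(cos(x))
  = 0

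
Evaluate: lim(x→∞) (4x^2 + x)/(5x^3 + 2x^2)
This is an ∞/∞ indeterminate form.

Apply L'Hôpital's rule: differentiate numerator and denominator separately.
  f(x) = 4·x^2 + x   ⇒   f'(x) = 8·x + 1
  g(x) = 5·x^3 + 2·x^2   ⇒   g'(x) = 15·x^2 + 4·x
  lim(x→∞) f'(x)/g'(x) = lim(x→∞) (8·x + 1)/(15·x^2 + 4·x)
  = 0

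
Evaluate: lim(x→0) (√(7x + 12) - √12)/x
This is a standard limit.

Factor or rationalize the expression:
  lim(x→0) (√(7x + 12) - √12)/x = 7·sqrt(3)/12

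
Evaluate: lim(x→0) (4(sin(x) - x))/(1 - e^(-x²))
This is a 0/0 indeterminate form.

Apply L'Hôpital's rule: differentiate numerator and denominator separately.
  f(x) = -4·x + 4·sin(x)   ⇒   f'(x) = 4·cos(x) - 4
  g(x) = 1 - e^(-x^2)   ⇒   g'(x) = 2·x·e^(-x^2)
  lim(x→0) f'(x)/g'(x) = lim(x→0) (4·cos(x) - 4)/(2·x·e^(-x^2))
  = 0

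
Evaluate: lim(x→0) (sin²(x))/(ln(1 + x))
This is a 0/0 indeterminate form.

Apply L'Hôpital's rule: differentiate numerator and denominator separately.
  f(x) = sin(x)^2   ⇒   f'(x) = 2·sin(x)·cos(x)
  g(x) = ln(x + 1)   ⇒   g'(x) = 1/(x + 1)
  lim(x→0) f'(x)/g'(x) = lim(x→0) (2·sin(x)·cos(x))/(1/(x + 1))
  = 0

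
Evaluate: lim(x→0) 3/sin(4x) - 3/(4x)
This is an ∞-∞ indeterminate form.

Combine fractions or rationalize to convert ∞-∞ to 0/0 form:
  lim(x→0) 3/sin(4x) - 3/(4x) = 0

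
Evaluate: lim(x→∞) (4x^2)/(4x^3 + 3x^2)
This is an ∞/∞ indeterminate form.

Apply L'Hôpital's rule: differentiate numerator and denominator separately.
  f(x) = 4·x^2   ⇒   f'(x) = 8·x
  g(x) = 4·x^3 + 3·x^2   ⇒   g'(x) = 12·x^2 + 6·x
  lim(x→∞) f'(x)/g'(x) = lim(x→∞) (8·x)/(12·x^2 + 6·x)
  = 0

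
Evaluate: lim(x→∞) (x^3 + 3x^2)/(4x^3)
This is an ∞/∞ indeterminate form.

Apply L'Hôpital's rule: differentiate numerator and denominator separately.
  f(x) = x^3 + 3·x^2   ⇒   f'(x) = 3·x^2 + 6·x
  g(x) = 4·x^3   ⇒   g'(x) = 12·x^2
  lim(x→∞) f'(x)/g'(x) = lim(x→∞) (3·x^2 + 6·x)/(12·x^2)
  = 1/4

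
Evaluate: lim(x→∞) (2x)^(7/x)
This is an exponential indeterminate form.

For exponential indeterminate forms, take the natural log:
  Let L = lim(x→∞) (2x)^(7/x)
  Then ln(L) = lim(x→∞) [exponent × ln(base)]
  Evaluate using L'Hôpital or standard limits, then exponentiate.
  L = 1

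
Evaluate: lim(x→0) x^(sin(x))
This is an exponential indeterminate form.

For exponential indeterminate forms, take the natural log:
  Let L = lim(x→0) x^(sin(x))
  Then ln(L) = lim(x→0) [exponent × ln(base)]
  Evaluate using L'Hôpital or standard limits, then exponentiate.
  L = 1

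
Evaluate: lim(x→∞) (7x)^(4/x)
This is an exponential indeterminate form.

For exponential indeterminate forms, take the natural log:
  Let L = lim(x→∞) (7x)^(4/x)
  Then ln(L) = lim(x→∞) [exponent × ln(base)]
  Evaluate using L'Hôpital or standard limits, then exponentiate.
  L = 1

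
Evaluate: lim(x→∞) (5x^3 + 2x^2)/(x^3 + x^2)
This is an ∞/∞ indeterminate form.

Apply L'Hôpital's rule: differentiate numerator and denominator separately.
  f(x) = 5·x^3 + 2·x^2   ⇒   f'(x) = 15·x^2 + 4·x
  g(x) = x^3 + x^2   ⇒   g'(x) = 3·x^2 + 2·x
  lim(x→∞) f'(x)/g'(x) = lim(x→∞) (15·x^2 + 4·x)/(3·x^2 + 2·x)
  = 5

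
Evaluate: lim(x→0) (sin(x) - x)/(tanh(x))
This is a 0/0 indeterminate form.

Apply L'Hôpital's rule: differentiate numerator and denominator separately.
  f(x) = -x + sin(x)   ⇒   f'(x) = cos(x) - 1
  g(x) = tanh(x)   ⇒   g'(x) = 1 - tanh(x)^2
  lim(x→0) f'(x)/g'(x) = lim(x→0) (cos(x) - 1)/(1 - tanh(x)^2)
  = 0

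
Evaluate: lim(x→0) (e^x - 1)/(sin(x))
This is a 0/0 indeterminate form.

Apply L'Hôpital's rule: differentiate numerator and denominator separately.
  f(x) = e^(x) - 1   ⇒   f'(x) = e^(x)
  g(x) = sin(x)   ⇒   g'(x) = cos(x)
  lim(x→0) f'(x)/g'(x) = lim(x→0) (e^(x))/(cos(x))
  = 1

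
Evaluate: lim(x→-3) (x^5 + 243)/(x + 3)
This is a standard limit.

Factor or rationalize the expression:
  lim(x→-3) (x^5 + 243)/(x + 3) = 405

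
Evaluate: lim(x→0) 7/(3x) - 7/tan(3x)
This is an ∞-∞ indeterminate form.

Combine fractions or rationalize to convert ∞-∞ to 0/0 form:
  lim(x→0) 7/(3x) - 7/tan(3x) = 0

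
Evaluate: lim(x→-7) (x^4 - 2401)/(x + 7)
This is a standard limit.

Factor or rationalize the expression:
  lim(x→-7) (x^4 - 2401)/(x + 7) = -1372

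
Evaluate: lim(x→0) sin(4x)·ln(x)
This is a 0·∞ indeterminate form.

Rewrite 0·∞ as a quotient (0/0 or ∞/∞ form), then apply L'Hôpital's rule:
  lim(x→0) sin(4x)·ln(x) = 0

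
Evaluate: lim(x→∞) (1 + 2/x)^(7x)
This is an exponential indeterminate form.

For exponential indeterminate forms, take the natural log:
  Let L = lim(x→∞) (1 + 2/x)^(7x)
  Then ln(L) = lim(x→∞) [exponent × ln(base)]
  Evaluate using L'Hôpital or standard limits, then exponentiate.
  L = e^(14)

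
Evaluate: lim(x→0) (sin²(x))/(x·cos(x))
This is a 0/0 indeterminate form.

Apply L'Hôpital's rule: differentiate numerator and denominator separately.
  f(x) = sin(x)^2   ⇒   f'(x) = 2·sin(x)·cos(x)
  g(x) = x·cos(x)   ⇒   g'(x) = -x·sin(x) + cos(x)
  lim(x→0) f'(x)/g'(x) = lim(x→0) (2·sin(x)·cos(x))/(-x·sin(x) + cos(x))
  = 0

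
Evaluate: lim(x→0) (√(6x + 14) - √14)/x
This is a standard limit.

Factor or rationalize the expression:
  lim(x→0) (√(6x + 14) - √14)/x = 3·sqrt(14)/14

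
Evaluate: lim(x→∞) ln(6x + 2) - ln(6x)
This is an ∞-∞ indeterminate form.

Combine fractions or rationalize to convert ∞-∞ to 0/0 form:
  lim(x→∞) ln(6x + 2) - ln(6x) = 0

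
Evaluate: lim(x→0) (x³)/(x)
This is a 0/0 indeterminate form.

Apply L'Hôpital's rule: differentiate numerator and denominator separately.
  f(x) = x^3   ⇒   f'(x) = 3·x^2
  g(x) = x   ⇒   g'(x) = 1
  lim(x→0) f'(x)/g'(x) = lim(x→0) (3·x^2)/(1)
  = 0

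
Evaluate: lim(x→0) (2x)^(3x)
This is an exponential indeterminate form.

For exponential indeterminate forms, take the natural log:
  Let L = lim(x→0) (2x)^(3x)
  Then ln(L) = lim(x→0) [exponent × ln(base)]
  Evaluate using L'Hôpital or standard limits, then exponentiate.
  L = 1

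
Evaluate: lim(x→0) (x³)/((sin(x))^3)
This is a 0/0 indeterminate form.

Apply L'Hôpital's rule: differentiate numerator and denominator separately.
  f(x) = x^3   ⇒   f'(x) = 3·x^2
  g(x) = sin(x)^3   ⇒   g'(x) = 3·sin(x)^2·cos(x)
  lim(x→0) f'(x)/g'(x) = lim(x→0) (3·x^2)/(3·sin(x)^2·cos(x))
  = 1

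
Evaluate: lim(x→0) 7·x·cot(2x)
This is a 0·∞ indeterminate form.

Rewrite 0·∞ as a quotient (0/0 or ∞/∞ form), then apply L'Hôpital's rule:
  lim(x→0) 7·x·cot(2x) = 7/2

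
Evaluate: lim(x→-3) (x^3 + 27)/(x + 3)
This is a standard limit.

Factor or rationalize the expression:
  lim(x→-3) (x^3 + 27)/(x + 3) = 27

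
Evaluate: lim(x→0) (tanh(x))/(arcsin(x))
This is a 0/0 indeterminate form.

Apply L'Hôpital's rule: differentiate numerator and denominator separately.
  f(x) = tanh(x)   ⇒   f'(x) = 1 - tanh(x)^2
  g(x) = asin(x)   ⇒   g'(x) = 1/sqrt(1 - x^2)
  lim(x→0) f'(x)/g'(x) = lim(x→0) (1 - tanh(x)^2)/(1/sqrt(1 - x^2))
  = 1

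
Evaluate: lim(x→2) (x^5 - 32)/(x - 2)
This is a standard limit.

Factor or rationalize the expression:
  lim(x→2) (x^5 - 32)/(x - 2) = 80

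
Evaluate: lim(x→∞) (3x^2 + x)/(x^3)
This is an ∞/∞ indeterminate form.

Apply L'Hôpital's rule: differentiate numerator and denominator separately.
  f(x) = 3·x^2 + x   ⇒   f'(x) = 6·x + 1
  g(x) = x^3   ⇒   g'(x) = 3·x^2
  lim(x→∞) f'(x)/g'(x) = lim(x→∞) (6·x + 1)/(3·x^2)
  = 0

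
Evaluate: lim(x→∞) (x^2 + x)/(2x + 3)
This is an ∞/∞ indeterminate form.

Apply L'Hôpital's rule: differentiate numerator and denominator separately.
  f(x) = x^2 + x   ⇒   f'(x) = 2·x + 1
  g(x) = 2·x + 3   ⇒   g'(x) = 2
  lim(x→∞) f'(x)/g'(x) = lim(x→∞) (2·x + 1)/(2)
  = ∞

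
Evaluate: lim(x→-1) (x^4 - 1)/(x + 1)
This is a standard limit.

Factor or rationalize the expression:
  lim(x→-1) (x^4 - 1)/(x + 1) = -4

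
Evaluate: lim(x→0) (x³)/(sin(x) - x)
This is a 0/0 indeterminate form.

Apply L'Hôpital's rule: differentiate numerator and denominator separately.
  f(x) = x^3   ⇒   f'(x) = 3·x^2
  g(x) = -x + sin(x)   ⇒   g'(x) = cos(x) - 1
  lim(x→0) f'(x)/g'(x) = lim(x→0) (3·x^2)/(cos(x) - 1)
  = -6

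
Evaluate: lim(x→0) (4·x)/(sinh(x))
This is a 0/0 indeterminate form.

Apply L'Hôpital's rule: differentiate numerator and denominator separately.
  f(x) = 4·x   ⇒   f'(x) = 4
  g(x) = sinh(x)   ⇒   g'(x) = cosh(x)
  lim(x→0) f'(x)/g'(x) = lim(x→0) (4)/(cosh(x))
  = 4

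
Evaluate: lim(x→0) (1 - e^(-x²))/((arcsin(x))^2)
This is a 0/0 indeterminate form.

Apply L'Hôpital's rule: differentiate numerator and denominator separately.
  f(x) = 1 - e^(-x^2)   ⇒   f'(x) = 2·x·e^(-x^2)
  g(x) = asin(x)^2   ⇒   g'(x) = 2·asin(x)/sqrt(1 - x^2)
  lim(x→0) f'(x)/g'(x) = lim(x→0) (2·x·e^(-x^2))/(2·asin(x)/sqrt(1 - x^2))
  = 1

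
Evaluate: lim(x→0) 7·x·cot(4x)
This is a 0·∞ indeterminate form.

Rewrite 0·∞ as a quotient (0/0 or ∞/∞ form), then apply L'Hôpital's rule:
  lim(x→0) 7·x·cot(4x) = 7/4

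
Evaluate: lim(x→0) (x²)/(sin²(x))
This is a 0/0 indeterminate form.

Apply L'Hôpital's rule: differentiate numerator and denominator separately.
  f(x) = x^2   ⇒   f'(x) = 2·x
  g(x) = sin(x)^2   ⇒   g'(x) = 2·sin(x)·cos(x)
  lim(x→0) f'(x)/g'(x) = lim(x→0) (2·x)/(2·sin(x)·cos(x))
  = 1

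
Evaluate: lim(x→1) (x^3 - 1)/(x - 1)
This is a standard limit.

Factor or rationalize the expression:
  lim(x→1) (x^3 - 1)/(x - 1) = 3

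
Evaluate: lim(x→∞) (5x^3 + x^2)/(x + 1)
This is an ∞/∞ indeterminate form.

Apply L'Hôpital's rule: differentiate numerator and denominator separately.
  f(x) = 5·x^3 + x^2   ⇒   f'(x) = 15·x^2 + 2·x
  g(x) = x + 1   ⇒   g'(x) = 1
  lim(x→∞) f'(x)/g'(x) = lim(x→∞) (15·x^2 + 2·x)/(1)
  = ∞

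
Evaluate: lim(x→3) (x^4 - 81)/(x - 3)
This is a standard limit.

Factor or rationalize the expression:
  lim(x→3) (x^4 - 81)/(x - 3) = 108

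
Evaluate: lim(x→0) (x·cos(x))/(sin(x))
This is a 0/0 indeterminate form.

Apply L'Hôpital's rule: differentiate numerator and denominator separately.
  f(x) = x·cos(x)   ⇒   f'(x) = -x·sin(x) + cos(x)
  g(x) = sin(x)   ⇒   g'(x) = cos(x)
  lim(x→0) f'(x)/g'(x) = lim(x→0) (-x·sin(x) + cos(x))/(cos(x))
  = 1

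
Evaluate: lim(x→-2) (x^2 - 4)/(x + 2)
This is a standard limit.

Factor or rationalize the expression:
  lim(x→-2) (x^2 - 4)/(x + 2) = -4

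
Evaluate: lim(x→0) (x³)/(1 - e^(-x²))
This is a 0/0 indeterminate form.

Apply L'Hôpital's rule: differentiate numerator and denominator separately.
  f(x) = x^3   ⇒   f'(x) = 3·x^2
  g(x) = 1 - e^(-x^2)   ⇒   g'(x) = 2·x·e^(-x^2)
  lim(x→0) f'(x)/g'(x) = lim(x→0) (3·x^2)/(2·x·e^(-x^2))
  = 0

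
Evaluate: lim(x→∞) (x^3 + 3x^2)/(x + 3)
This is an ∞/∞ indeterminate form.

Apply L'Hôpital's rule: differentiate numerator and denominator separately.
  f(x) = x^3 + 3·x^2   ⇒   f'(x) = 3·x^2 + 6·x
  g(x) = x + 3   ⇒   g'(x) = 1
  lim(x→∞) f'(x)/g'(x) = lim(x→∞) (3·x^2 + 6·x)/(1)
  = ∞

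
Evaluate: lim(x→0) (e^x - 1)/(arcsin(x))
This is a 0/0 indeterminate form.

Apply L'Hôpital's rule: differentiate numerator and denominator separately.
  f(x) = e^(x) - 1   ⇒   f'(x) = e^(x)
  g(x) = asin(x)   ⇒   g'(x) = 1/sqrt(1 - x^2)
  lim(x→0) f'(x)/g'(x) = lim(x→0) (e^(x))/(1/sqrt(1 - x^2))
  = 1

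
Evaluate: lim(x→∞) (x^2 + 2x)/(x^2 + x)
This is an ∞/∞ indeterminate form.

Apply L'Hôpital's rule: differentiate numerator and denominator separately.
  f(x) = x^2 + 2·x   ⇒   f'(x) = 2·x + 2
  g(x) = x^2 + x   ⇒   g'(x) = 2·x + 1
  lim(x→∞) f'(x)/g'(x) = lim(x→∞) (2·x + 2)/(2·x + 1)
  = 1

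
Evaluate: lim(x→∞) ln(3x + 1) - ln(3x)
This is an ∞-∞ indeterminate form.

Combine fractions or rationalize to convert ∞-∞ to 0/0 form:
  lim(x→∞) ln(3x + 1) - ln(3x) = 0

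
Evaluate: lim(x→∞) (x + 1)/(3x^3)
This is an ∞/∞ indeterminate form.

Apply L'Hôpital's rule: differentiate numerator and denominator separately.
  f(x) = x + 1   ⇒   f'(x) = 1
  g(x) = 3·x^3   ⇒   g'(x) = 9·x^2
  lim(x→∞) f'(x)/g'(x) = lim(x→∞) (1)/(9·x^2)
  = 0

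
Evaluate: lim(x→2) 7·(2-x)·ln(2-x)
This is a 0·∞ indeterminate form.

Rewrite 0·∞ as a quotient (0/0 or ∞/∞ form), then apply L'Hôpital's rule:
  lim(x→2) 7·(2-x)·ln(2-x) = 0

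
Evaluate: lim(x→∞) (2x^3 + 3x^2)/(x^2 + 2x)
This is an ∞/∞ indeterminate form.

Apply L'Hôpital's rule: differentiate numerator and denominator separately.
  f(x) = 2·x^3 + 3·x^2   ⇒   f'(x) = 6·x^2 + 6·x
  g(x) = x^2 + 2·x   ⇒   g'(x) = 2·x + 2
  lim(x→∞) f'(x)/g'(x) = lim(x→∞) (6·x^2 + 6·x)/(2·x + 2)
  = ∞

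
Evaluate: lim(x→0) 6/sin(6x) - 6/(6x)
This is an ∞-∞ indeterminate form.

Combine fractions or rationalize to convert ∞-∞ to 0/0 form:
  lim(x→0) 6/sin(6x) - 6/(6x) = 0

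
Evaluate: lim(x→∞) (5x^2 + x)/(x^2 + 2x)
This is an ∞/∞ indeterminate form.

Apply L'Hôpital's rule: differentiate numerator and denominator separately.
  f(x) = 5·x^2 + x   ⇒   f'(x) = 10·x + 1
  g(x) = x^2 + 2·x   ⇒   g'(x) = 2·x + 2
  lim(x→∞) f'(x)/g'(x) = lim(x→∞) (10·x + 1)/(2·x + 2)
  = 5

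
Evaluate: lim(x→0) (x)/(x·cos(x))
This is a 0/0 indeterminate form.

Apply L'Hôpital's rule: differentiate numerator and denominator separately.
  f(x) = x   ⇒   f'(x) = 1
  g(x) = x·cos(x)   ⇒   g'(x) = -x·sin(x) + cos(x)
  lim(x→0) f'(x)/g'(x) = lim(x→0) (1)/(-x·sin(x) + cos(x))
  = 1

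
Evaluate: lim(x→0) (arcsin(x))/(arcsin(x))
This is a 0/0 indeterminate form.

Apply L'Hôpital's rule: differentiate numerator and denominator separately.
  f(x) = asin(x)   ⇒   f'(x) = 1/sqrt(1 - x^2)
  g(x) = asin(x)   ⇒   g'(x) = 1/sqrt(1 - x^2)
  lim(x→0) f'(x)/g'(x) = lim(x→0) (1/sqrt(1 - x^2))/(1/sqrt(1 - x^2))
  = 1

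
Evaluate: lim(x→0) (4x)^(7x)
This is an exponential indeterminate form.

For exponential indeterminate forms, take the natural log:
  Let L = lim(x→0) (4x)^(7x)
  Then ln(L) = lim(x→0) [exponent × ln(base)]
  Evaluate using L'Hôpital or standard limits, then exponentiate.
  L = 1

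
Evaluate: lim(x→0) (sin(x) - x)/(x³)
This is a 0/0 indeterminate form.

Apply L'Hôpital's rule: differentiate numerator and denominator separately.
  f(x) = -x + sin(x)   ⇒   f'(x) = cos(x) - 1
  g(x) = x^3   ⇒   g'(x) = 3·x^2
  lim(x→0) f'(x)/g'(x) = lim(x→0) (cos(x) - 1)/(3·x^2)
  = -1/6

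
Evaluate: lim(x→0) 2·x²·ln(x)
This is a 0·∞ indeterminate form.

Rewrite 0·∞ as a quotient (0/0 or ∞/∞ form), then apply L'Hôpital's rule:
  lim(x→0) 2·x²·ln(x) = 0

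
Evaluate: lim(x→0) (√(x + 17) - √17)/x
This is a standard limit.

Factor or rationalize the expression:
  lim(x→0) (√(x + 17) - √17)/x = sqrt(17)/34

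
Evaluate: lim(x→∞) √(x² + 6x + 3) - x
This is an ∞-∞ indeterminate form.

Combine fractions or rationalize to convert ∞-∞ to 0/0 form:
  lim(x→∞) √(x² + 6x + 3) - x = 3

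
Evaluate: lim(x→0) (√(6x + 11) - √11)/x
This is a standard limit.

Factor or rationalize the expression:
  lim(x→0) (√(6x + 11) - √11)/x = 3·sqrt(11)/11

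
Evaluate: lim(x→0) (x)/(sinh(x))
This is a 0/0 indeterminate form.

Apply L'Hôpital's rule: differentiate numerator and denominator separately.
  f(x) = x   ⇒   f'(x) = 1
  g(x) = sinh(x)   ⇒   g'(x) = cosh(x)
  lim(x→0) f'(x)/g'(x) = lim(x→0) (1)/(cosh(x))
  = 1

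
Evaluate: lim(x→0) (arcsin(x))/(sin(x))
This is a 0/0 indeterminate form.

Apply L'Hôpital's rule: differentiate numerator and denominator separately.
  f(x) = asin(x)   ⇒   f'(x) = 1/sqrt(1 - x^2)
  g(x) = sin(x)   ⇒   g'(x) = cos(x)
  lim(x→0) f'(x)/g'(x) = lim(x→0) (1/sqrt(1 - x^2))/(cos(x))
  = 1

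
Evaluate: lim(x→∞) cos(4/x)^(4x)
This is an exponential indeterminate form.

For exponential indeterminate forms, take the natural log:
  Let L = lim(x→∞) cos(4/x)^(4x)
  Then ln(L) = lim(x→∞) [exponent × ln(base)]
  Evaluate using L'Hôpital or standard limits, then exponentiate.
  L = 1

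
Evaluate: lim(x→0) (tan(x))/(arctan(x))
This is a 0/0 indeterminate form.

Apply L'Hôpital's rule: differentiate numerator and denominator separately.
  f(x) = tan(x)   ⇒   f'(x) = tan(x)^2 + 1
  g(x) = atan(x)   ⇒   g'(x) = 1/(x^2 + 1)
  lim(x→0) f'(x)/g'(x) = lim(x→0) (tan(x)^2 + 1)/(1/(x^2 + 1))
  = 1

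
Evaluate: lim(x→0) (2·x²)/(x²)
This is a 0/0 indeterminate form.

Apply L'Hôpital's rule: differentiate numerator and denominator separately.
  f(x) = 2·x^2   ⇒   f'(x) = 4·x
  g(x) = x^2   ⇒   g'(x) = 2·x
  lim(x→0) f'(x)/g'(x) = lim(x→0) (4·x)/(2·x)
  = 2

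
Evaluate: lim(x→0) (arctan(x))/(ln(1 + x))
This is a 0/0 indeterminate form.

Apply L'Hôpital's rule: differentiate numerator and denominator separately.
  f(x) = atan(x)   ⇒   f'(x) = 1/(x^2 + 1)
  g(x) = ln(x + 1)   ⇒   g'(x) = 1/(x + 1)
  lim(x→0) f'(x)/g'(x) = lim(x→0) (1/(x^2 + 1))/(1/(x + 1))
  = 1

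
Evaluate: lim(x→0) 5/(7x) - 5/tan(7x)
This is an ∞-∞ indeterminate form.

Combine fractions or rationalize to convert ∞-∞ to 0/0 form:
  lim(x→0) 5/(7x) - 5/tan(7x) = 0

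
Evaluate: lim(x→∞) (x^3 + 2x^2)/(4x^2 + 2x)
This is an ∞/∞ indeterminate form.

Apply L'Hôpital's rule: differentiate numerator and denominator separately.
  f(x) = x^3 + 2·x^2   ⇒   f'(x) = 3·x^2 + 4·x
  g(x) = 4·x^2 + 2·x   ⇒   g'(x) = 8·x + 2
  lim(x→∞) f'(x)/g'(x) = lim(x→∞) (3·x^2 + 4·x)/(8·x + 2)
  = ∞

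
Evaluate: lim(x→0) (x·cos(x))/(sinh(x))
This is a 0/0 indeterminate form.

Apply L'Hôpital's rule: differentiate numerator and denominator separately.
  f(x) = x·cos(x)   ⇒   f'(x) = -x·sin(x) + cos(x)
  g(x) = sinh(x)   ⇒   g'(x) = cosh(x)
  lim(x→0) f'(x)/g'(x) = lim(x→0) (-x·sin(x) + cos(x))/(cosh(x))
  = 1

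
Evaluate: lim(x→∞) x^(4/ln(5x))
This is an exponential indeterminate form.

For exponential indeterminate forms, take the natural log:
  Let L = lim(x→∞) x^(4/ln(5x))
  Then ln(L) = lim(x→∞) [exponent × ln(base)]
  Evaluate using L'Hôpital or standard limits, then exponentiate.
  L = e^(4)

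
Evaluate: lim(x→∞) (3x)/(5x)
This is an ∞/∞ indeterminate form.

Apply L'Hôpital's rule: differentiate numerator and denominator separately.
  f(x) = 3·x   ⇒   f'(x) = 3
  g(x) = 5·x   ⇒   g'(x) = 5
  lim(x→∞) f'(x)/g'(x) = lim(x→∞) (3)/(5)
  = 3/5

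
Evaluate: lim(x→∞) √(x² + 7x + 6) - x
This is an ∞-∞ indeterminate form.

Combine fractions or rationalize to convert ∞-∞ to 0/0 form:
  lim(x→∞) √(x² + 7x + 6) - x = 7/2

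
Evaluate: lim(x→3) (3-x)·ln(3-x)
This is a 0·∞ indeterminate form.

Rewrite 0·∞ as a quotient (0/0 or ∞/∞ form), then apply L'Hôpital's rule:
  lim(x→3) (3-x)·ln(3-x) = 0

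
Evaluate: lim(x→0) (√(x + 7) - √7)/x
This is a standard limit.

Factor or rationalize the expression:
  lim(x→0) (√(x + 7) - √7)/x = sqrt(7)/14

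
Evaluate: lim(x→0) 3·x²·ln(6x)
This is a 0·∞ indeterminate form.

Rewrite 0·∞ as a quotient (0/0 or ∞/∞ form), then apply L'Hôpital's rule:
  lim(x→0) 3·x²·ln(6x) = 0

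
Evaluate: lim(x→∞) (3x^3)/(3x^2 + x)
This is an ∞/∞ indeterminate form.

Apply L'Hôpital's rule: differentiate numerator and denominator separately.
  f(x) = 3·x^3   ⇒   f'(x) = 9·x^2
  g(x) = 3·x^2 + x   ⇒   g'(x) = 6·x + 1
  lim(x→∞) f'(x)/g'(x) = lim(x→∞) (9·x^2)/(6·x + 1)
  = ∞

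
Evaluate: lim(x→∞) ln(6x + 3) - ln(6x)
This is an ∞-∞ indeterminate form.

Combine fractions or rationalize to convert ∞-∞ to 0/0 form:
  lim(x→∞) ln(6x + 3) - ln(6x) = 0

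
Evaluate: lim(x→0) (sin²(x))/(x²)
This is a 0/0 indeterminate form.

Apply L'Hôpital's rule: differentiate numerator and denominator separately.
  f(x) = sin(x)^2   ⇒   f'(x) = 2·sin(x)·cos(x)
  g(x) = x^2   ⇒   g'(x) = 2·x
  lim(x→0) f'(x)/g'(x) = lim(x→0) (2·sin(x)·cos(x))/(2·x)
  = 1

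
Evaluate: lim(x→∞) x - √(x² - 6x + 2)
This is an ∞-∞ indeterminate form.

Combine fractions or rationalize to convert ∞-∞ to 0/0 form:
  lim(x→∞) x - √(x² - 6x + 2) = 3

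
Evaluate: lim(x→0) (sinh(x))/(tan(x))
This is a 0/0 indeterminate form.

Apply L'Hôpital's rule: differentiate numerator and denominator separately.
  f(x) = sinh(x)   ⇒   f'(x) = cosh(x)
  g(x) = tan(x)   ⇒   g'(x) = tan(x)^2 + 1
  lim(x→0) f'(x)/g'(x) = lim(x→0) (cosh(x))/(tan(x)^2 + 1)
  = 1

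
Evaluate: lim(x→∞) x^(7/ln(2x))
This is an exponential indeterminate form.

For exponential indeterminate forms, take the natural log:
  Let L = lim(x→∞) x^(7/ln(2x))
  Then ln(L) = lim(x→∞) [exponent × ln(base)]
  Evaluate using L'Hôpital or standard limits, then exponentiate.
  L = e^(7)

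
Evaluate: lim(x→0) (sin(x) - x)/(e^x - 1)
This is a 0/0 indeterminate form.

Apply L'Hôpital's rule: differentiate numerator and denominator separately.
  f(x) = -x + sin(x)   ⇒   f'(x) = cos(x) - 1
  g(x) = e^(x) - 1   ⇒   g'(x) = e^(x)
  lim(x→0) f'(x)/g'(x) = lim(x→0) (cos(x) - 1)/(e^(x))
  = 0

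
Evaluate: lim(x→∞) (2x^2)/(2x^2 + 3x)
This is an ∞/∞ indeterminate form.

Apply L'Hôpital's rule: differentiate numerator and denominator separately.
  f(x) = 2·x^2   ⇒   f'(x) = 4·x
  g(x) = 2·x^2 + 3·x   ⇒   g'(x) = 4·x + 3
  lim(x→∞) f'(x)/g'(x) = lim(x→∞) (4·x)/(4·x + 3)
  = 1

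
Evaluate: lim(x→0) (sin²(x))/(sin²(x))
This is a 0/0 indeterminate form.

Apply L'Hôpital's rule: differentiate numerator and denominator separately.
  f(x) = sin(x)^2   ⇒   f'(x) = 2·sin(x)·cos(x)
  g(x) = sin(x)^2   ⇒   g'(x) = 2·sin(x)·cos(x)
  lim(x→0) f'(x)/g'(x) = lim(x→0) (2·sin(x)·cos(x))/(2·sin(x)·cos(x))
  = 1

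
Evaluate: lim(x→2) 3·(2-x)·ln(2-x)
This is a 0·∞ indeterminate form.

Rewrite 0·∞ as a quotient (0/0 or ∞/∞ form), then apply L'Hôpital's rule:
  lim(x→2) 3·(2-x)·ln(2-x) = 0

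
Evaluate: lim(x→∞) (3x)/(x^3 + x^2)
This is an ∞/∞ indeterminate form.

Apply L'Hôpital's rule: differentiate numerator and denominator separately.
  f(x) = 3·x   ⇒   f'(x) = 3
  g(x) = x^3 + x^2   ⇒   g'(x) = 3·x^2 + 2·x
  lim(x→∞) f'(x)/g'(x) = lim(x→∞) (3)/(3·x^2 + 2·x)
  = 0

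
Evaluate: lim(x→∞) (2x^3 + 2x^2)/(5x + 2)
This is an ∞/∞ indeterminate form.

Apply L'Hôpital's rule: differentiate numerator and denominator separately.
  f(x) = 2·x^3 + 2·x^2   ⇒   f'(x) = 6·x^2 + 4·x
  g(x) = 5·x + 2   ⇒   g'(x) = 5
  lim(x→∞) f'(x)/g'(x) = lim(x→∞) (6·x^2 + 4·x)/(5)
  = ∞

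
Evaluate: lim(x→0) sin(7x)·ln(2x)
This is a 0·∞ indeterminate form.

Rewrite 0·∞ as a quotient (0/0 or ∞/∞ form), then apply L'Hôpital's rule:
  lim(x→0) sin(7x)·ln(2x) = 0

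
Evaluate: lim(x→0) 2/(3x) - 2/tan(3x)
This is an ∞-∞ indeterminate form.

Combine fractions or rationalize to convert ∞-∞ to 0/0 form:
  lim(x→0) 2/(3x) - 2/tan(3x) = 0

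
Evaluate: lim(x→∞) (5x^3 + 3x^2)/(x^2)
This is an ∞/∞ indeterminate form.

Apply L'Hôpital's rule: differentiate numerator and denominator separately.
  f(x) = 5·x^3 + 3·x^2   ⇒   f'(x) = 15·x^2 + 6·x
  g(x) = x^2   ⇒   g'(x) = 2·x
  lim(x→∞) f'(x)/g'(x) = lim(x→∞) (15·x^2 + 6·x)/(2·x)
  = ∞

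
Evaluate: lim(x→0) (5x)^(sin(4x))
This is an exponential indeterminate form.

For exponential indeterminate forms, take the natural log:
  Let L = lim(x→0) (5x)^(sin(4x))
  Then ln(L) = lim(x→0) [exponent × ln(base)]
  Evaluate using L'Hôpital or standard limits, then exponentiate.
  L = 1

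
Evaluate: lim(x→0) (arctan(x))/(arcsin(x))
This is a 0/0 indeterminate form.

Apply L'Hôpital's rule: differentiate numerator and denominator separately.
  f(x) = atan(x)   ⇒   f'(x) = 1/(x^2 + 1)
  g(x) = asin(x)   ⇒   g'(x) = 1/sqrt(1 - x^2)
  lim(x→0) f'(x)/g'(x) = lim(x→0) (1/(x^2 + 1))/(1/sqrt(1 - x^2))
  = 1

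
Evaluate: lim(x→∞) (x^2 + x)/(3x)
This is an ∞/∞ indeterminate form.

Apply L'Hôpital's rule: differentiate numerator and denominator separately.
  f(x) = x^2 + x   ⇒   f'(x) = 2·x + 1
  g(x) = 3·x   ⇒   g'(x) = 3
  lim(x→∞) f'(x)/g'(x) = lim(x→∞) (2·x + 1)/(3)
  = ∞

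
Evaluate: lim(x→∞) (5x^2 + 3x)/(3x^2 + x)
This is an ∞/∞ indeterminate form.

Apply L'Hôpital's rule: differentiate numerator and denominator separately.
  f(x) = 5·x^2 + 3·x   ⇒   f'(x) = 10·x + 3
  g(x) = 3·x^2 + x   ⇒   g'(x) = 6·x + 1
  lim(x→∞) f'(x)/g'(x) = lim(x→∞) (10·x + 3)/(6·x + 1)
  = 5/3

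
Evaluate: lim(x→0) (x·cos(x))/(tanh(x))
This is a 0/0 indeterminate form.

Apply L'Hôpital's rule: differentiate numerator and denominator separately.
  f(x) = x·cos(x)   ⇒   f'(x) = -x·sin(x) + cos(x)
  g(x) = tanh(x)   ⇒   g'(x) = 1 - tanh(x)^2
  lim(x→0) f'(x)/g'(x) = lim(x→0) (-x·sin(x) + cos(x))/(1 - tanh(x)^2)
  = 1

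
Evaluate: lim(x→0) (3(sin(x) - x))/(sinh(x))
This is a 0/0 indeterminate form.

Apply L'Hôpital's rule: differentiate numerator and denominator separately.
  f(x) = -3·x + 3·sin(x)   ⇒   f'(x) = 3·cos(x) - 3
  g(x) = sinh(x)   ⇒   g'(x) = cosh(x)
  lim(x→0) f'(x)/g'(x) = lim(x→0) (3·cos(x) - 3)/(cosh(x))
  = 0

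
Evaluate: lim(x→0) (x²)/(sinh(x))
This is a 0/0 indeterminate form.

Apply L'Hôpital's rule: differentiate numerator and denominator separately.
  f(x) = x^2   ⇒   f'(x) = 2·x
  g(x) = sinh(x)   ⇒   g'(x) = cosh(x)
  lim(x→0) f'(x)/g'(x) = lim(x→0) (2·x)/(cosh(x))
  = 0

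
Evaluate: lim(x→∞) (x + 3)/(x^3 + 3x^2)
This is an ∞/∞ indeterminate form.

Apply L'Hôpital's rule: differentiate numerator and denominator separately.
  f(x) = x + 3   ⇒   f'(x) = 1
  g(x) = x^3 + 3·x^2   ⇒   g'(x) = 3·x^2 + 6·x
  lim(x→∞) f'(x)/g'(x) = lim(x→∞) (1)/(3·x^2 + 6·x)
  = 0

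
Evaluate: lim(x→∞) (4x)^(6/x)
This is an exponential indeterminate form.

For exponential indeterminate forms, take the natural log:
  Let L = lim(x→∞) (4x)^(6/x)
  Then ln(L) = lim(x→∞) [exponent × ln(base)]
  Evaluate using L'Hôpital or standard limits, then exponentiate.
  L = 1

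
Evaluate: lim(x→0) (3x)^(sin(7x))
This is an exponential indeterminate form.

For exponential indeterminate forms, take the natural log:
  Let L = lim(x→0) (3x)^(sin(7x))
  Then ln(L) = lim(x→0) [exponent × ln(base)]
  Evaluate using L'Hôpital or standard limits, then exponentiate.
  L = 1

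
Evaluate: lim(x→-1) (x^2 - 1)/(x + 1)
This is a standard limit.

Factor or rationalize the expression:
  lim(x→-1) (x^2 - 1)/(x + 1) = -2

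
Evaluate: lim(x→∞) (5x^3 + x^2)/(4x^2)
This is an ∞/∞ indeterminate form.

Apply L'Hôpital's rule: differentiate numerator and denominator separately.
  f(x) = 5·x^3 + x^2   ⇒   f'(x) = 15·x^2 + 2·x
  g(x) = 4·x^2   ⇒   g'(x) = 8·x
  lim(x→∞) f'(x)/g'(x) = lim(x→∞) (15·x^2 + 2·x)/(8·x)
  = ∞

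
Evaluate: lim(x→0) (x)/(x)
This is a 0/0 indeterminate form.

Apply L'Hôpital's rule: differentiate numerator and denominator separately.
  f(x) = x   ⇒   f'(x) = 1
  g(x) = x   ⇒   g'(x) = 1
  lim(x→0) f'(x)/g'(x) = lim(x→0) (1)/(1)
  = 1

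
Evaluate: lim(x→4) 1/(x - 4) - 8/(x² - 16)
This is an ∞-∞ indeterminate form.

Combine fractions or rationalize to convert ∞-∞ to 0/0 form:
  lim(x→4) 1/(x - 4) - 8/(x² - 16) = 1/8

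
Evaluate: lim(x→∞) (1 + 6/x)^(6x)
This is an exponential indeterminate form.

For exponential indeterminate forms, take the natural log:
  Let L = lim(x→∞) (1 + 6/x)^(6x)
  Then ln(L) = lim(x→∞) [exponent × ln(base)]
  Evaluate using L'Hôpital or standard limits, then exponentiate.
  L = e^(36)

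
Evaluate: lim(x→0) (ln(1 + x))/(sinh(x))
This is a 0/0 indeterminate form.

Apply L'Hôpital's rule: differentiate numerator and denominator separately.
  f(x) = ln(x + 1)   ⇒   f'(x) = 1/(x + 1)
  g(x) = sinh(x)   ⇒   g'(x) = cosh(x)
  lim(x→0) f'(x)/g'(x) = lim(x→0) (1/(x + 1))/(cosh(x))
  = 1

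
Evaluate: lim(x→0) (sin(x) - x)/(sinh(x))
This is a 0/0 indeterminate form.

Apply L'Hôpital's rule: differentiate numerator and denominator separately.
  f(x) = -x + sin(x)   ⇒   f'(x) = cos(x) - 1
  g(x) = sinh(x)   ⇒   g'(x) = cosh(x)
  lim(x→0) f'(x)/g'(x) = lim(x→0) (cos(x) - 1)/(cosh(x))
  = 0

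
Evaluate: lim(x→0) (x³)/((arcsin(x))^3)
This is a 0/0 indeterminate form.

Apply L'Hôpital's rule: differentiate numerator and denominator separately.
  f(x) = x^3   ⇒   f'(x) = 3·x^2
  g(x) = asin(x)^3   ⇒   g'(x) = 3·asin(x)^2/sqrt(1 - x^2)
  lim(x→0) f'(x)/g'(x) = lim(x→0) (3·x^2)/(3·asin(x)^2/sqrt(1 - x^2))
  = 1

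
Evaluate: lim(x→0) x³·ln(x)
This is a 0·∞ indeterminate form.

Rewrite 0·∞ as a quotient (0/0 or ∞/∞ form), then apply L'Hôpital's rule:
  lim(x→0) x³·ln(x) = 0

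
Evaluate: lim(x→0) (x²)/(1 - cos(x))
This is a 0/0 indeterminate form.

Apply L'Hôpital's rule: differentiate numerator and denominator separately.
  f(x) = x^2   ⇒   f'(x) = 2·x
  g(x) = 1 - cos(x)   ⇒   g'(x) = sin(x)
  lim(x→0) f'(x)/g'(x) = lim(x→0) (2·x)/(sin(x))
  = 2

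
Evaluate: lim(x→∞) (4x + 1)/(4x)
This is an ∞/∞ indeterminate form.

Apply L'Hôpital's rule: differentiate numerator and denominator separately.
  f(x) = 4·x + 1   ⇒   f'(x) = 4
  g(x) = 4·x   ⇒   g'(x) = 4
  lim(x→∞) f'(x)/g'(x) = lim(x→∞) (4)/(4)
  = 1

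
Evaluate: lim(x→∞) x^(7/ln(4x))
This is an exponential indeterminate form.

For exponential indeterminate forms, take the natural log:
  Let L = lim(x→∞) x^(7/ln(4x))
  Then ln(L) = lim(x→∞) [exponent × ln(base)]
  Evaluate using L'Hôpital or standard limits, then exponentiate.
  L = e^(7)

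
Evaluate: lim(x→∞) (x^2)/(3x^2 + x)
This is an ∞/∞ indeterminate form.

Apply L'Hôpital's rule: differentiate numerator and denominator separately.
  f(x) = x^2   ⇒   f'(x) = 2·x
  g(x) = 3·x^2 + x   ⇒   g'(x) = 6·x + 1
  lim(x→∞) f'(x)/g'(x) = lim(x→∞) (2·x)/(6·x + 1)
  = 1/3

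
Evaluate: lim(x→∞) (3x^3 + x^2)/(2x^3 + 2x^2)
This is an ∞/∞ indeterminate form.

Apply L'Hôpital's rule: differentiate numerator and denominator separately.
  f(x) = 3·x^3 + x^2   ⇒   f'(x) = 9·x^2 + 2·x
  g(x) = 2·x^3 + 2·x^2   ⇒   g'(x) = 6·x^2 + 4·x
  lim(x→∞) f'(x)/g'(x) = lim(x→∞) (9·x^2 + 2·x)/(6·x^2 + 4·x)
  = 3/2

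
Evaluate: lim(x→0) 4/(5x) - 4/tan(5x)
This is an ∞-∞ indeterminate form.

Combine fractions or rationalize to convert ∞-∞ to 0/0 form:
  lim(x→0) 4/(5x) - 4/tan(5x) = 0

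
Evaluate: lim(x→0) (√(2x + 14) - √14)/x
This is a standard limit.

Factor or rationalize the expression:
  lim(x→0) (√(2x + 14) - √14)/x = sqrt(14)/14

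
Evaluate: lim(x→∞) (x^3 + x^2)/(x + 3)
This is an ∞/∞ indeterminate form.

Apply L'Hôpital's rule: differentiate numerator and denominator separately.
  f(x) = x^3 + x^2   ⇒   f'(x) = 3·x^2 + 2·x
  g(x) = x + 3   ⇒   g'(x) = 1
  lim(x→∞) f'(x)/g'(x) = lim(x→∞) (3·x^2 + 2·x)/(1)
  = ∞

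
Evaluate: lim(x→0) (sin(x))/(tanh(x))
This is a 0/0 indeterminate form.

Apply L'Hôpital's rule: differentiate numerator and denominator separately.
  f(x) = sin(x)   ⇒   f'(x) = cos(x)
  g(x) = tanh(x)   ⇒   g'(x) = 1 - tanh(x)^2
  lim(x→0) f'(x)/g'(x) = lim(x→0) (cos(x))/(1 - tanh(x)^2)
  = 1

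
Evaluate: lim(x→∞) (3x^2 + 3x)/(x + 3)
This is an ∞/∞ indeterminate form.

Apply L'Hôpital's rule: differentiate numerator and denominator separately.
  f(x) = 3·x^2 + 3·x   ⇒   f'(x) = 6·x + 3
  g(x) = x + 3   ⇒   g'(x) = 1
  lim(x→∞) f'(x)/g'(x) = lim(x→∞) (6·x + 3)/(1)
  = ∞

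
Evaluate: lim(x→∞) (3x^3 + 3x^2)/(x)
This is an ∞/∞ indeterminate form.

Apply L'Hôpital's rule: differentiate numerator and denominator separately.
  f(x) = 3·x^3 + 3·x^2   ⇒   f'(x) = 9·x^2 + 6·x
  g(x) = x   ⇒   g'(x) = 1
  lim(x→∞) f'(x)/g'(x) = lim(x→∞) (9·x^2 + 6·x)/(1)
  = ∞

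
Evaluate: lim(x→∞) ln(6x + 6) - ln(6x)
This is an ∞-∞ indeterminate form.

Combine fractions or rationalize to convert ∞-∞ to 0/0 form:
  lim(x→∞) ln(6x + 6) - ln(6x) = 0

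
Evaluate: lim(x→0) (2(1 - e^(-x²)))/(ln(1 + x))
This is a 0/0 indeterminate form.

Apply L'Hôpital's rule: differentiate numerator and denominator separately.
  f(x) = 2 - 2·e^(-x^2)   ⇒   f'(x) = 4·x·e^(-x^2)
  g(x) = ln(x + 1)   ⇒   g'(x) = 1/(x + 1)
  lim(x→0) f'(x)/g'(x) = lim(x→0) (4·x·e^(-x^2))/(1/(x + 1))
  = 0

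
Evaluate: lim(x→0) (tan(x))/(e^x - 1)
This is a 0/0 indeterminate form.

Apply L'Hôpital's rule: differentiate numerator and denominator separately.
  f(x) = tan(x)   ⇒   f'(x) = tan(x)^2 + 1
  g(x) = e^(x) - 1   ⇒   g'(x) = e^(x)
  lim(x→0) f'(x)/g'(x) = lim(x→0) (tan(x)^2 + 1)/(e^(x))
  = 1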